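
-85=-85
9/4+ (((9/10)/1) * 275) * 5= 1239.75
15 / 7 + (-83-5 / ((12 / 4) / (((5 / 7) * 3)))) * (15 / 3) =-3015 / 7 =-430.71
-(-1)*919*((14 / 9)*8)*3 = 102928 / 3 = 34309.33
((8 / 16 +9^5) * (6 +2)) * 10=4723960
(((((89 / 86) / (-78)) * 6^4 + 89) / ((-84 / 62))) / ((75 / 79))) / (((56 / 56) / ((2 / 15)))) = -7.44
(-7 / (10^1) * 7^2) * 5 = -171.50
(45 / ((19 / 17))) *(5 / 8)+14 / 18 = 35489 / 1368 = 25.94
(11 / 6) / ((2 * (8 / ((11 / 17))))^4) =161051 / 32841793536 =0.00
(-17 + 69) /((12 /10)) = 130 /3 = 43.33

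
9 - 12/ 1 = -3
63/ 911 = 0.07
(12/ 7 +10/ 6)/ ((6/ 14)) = 71/ 9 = 7.89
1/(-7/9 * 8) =-9/56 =-0.16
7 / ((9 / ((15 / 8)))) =35 / 24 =1.46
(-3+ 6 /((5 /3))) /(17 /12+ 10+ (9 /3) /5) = 36 /721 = 0.05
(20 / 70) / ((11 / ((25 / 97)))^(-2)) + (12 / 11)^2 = 276144338 / 529375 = 521.64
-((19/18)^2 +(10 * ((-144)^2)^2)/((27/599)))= -30907084308841/324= -95392235521.11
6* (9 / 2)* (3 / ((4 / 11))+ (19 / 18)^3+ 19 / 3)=91909 / 216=425.50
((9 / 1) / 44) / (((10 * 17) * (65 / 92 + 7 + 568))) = 23 / 11004950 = 0.00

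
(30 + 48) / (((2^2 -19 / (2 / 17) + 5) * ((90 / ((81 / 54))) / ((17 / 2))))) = -221 / 3050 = -0.07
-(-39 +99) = -60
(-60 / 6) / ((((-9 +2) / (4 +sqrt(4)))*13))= 60 / 91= 0.66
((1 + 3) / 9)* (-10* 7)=-280 / 9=-31.11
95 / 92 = 1.03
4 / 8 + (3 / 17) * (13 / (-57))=297 / 646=0.46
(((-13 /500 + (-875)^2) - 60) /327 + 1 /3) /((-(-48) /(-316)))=-15414.94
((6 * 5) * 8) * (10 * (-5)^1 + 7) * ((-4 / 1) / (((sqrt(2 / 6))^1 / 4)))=165120 * sqrt(3)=285996.23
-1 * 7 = -7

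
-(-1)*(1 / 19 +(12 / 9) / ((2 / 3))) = 39 / 19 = 2.05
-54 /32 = -27 /16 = -1.69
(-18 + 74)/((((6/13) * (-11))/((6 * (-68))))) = 49504/11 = 4500.36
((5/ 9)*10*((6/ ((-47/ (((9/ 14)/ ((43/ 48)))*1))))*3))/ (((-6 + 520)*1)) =-10800/ 3635779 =-0.00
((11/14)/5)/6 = 11/420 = 0.03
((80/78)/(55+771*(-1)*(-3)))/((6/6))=5/11544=0.00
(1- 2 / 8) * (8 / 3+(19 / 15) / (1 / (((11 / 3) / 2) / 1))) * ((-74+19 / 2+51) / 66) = -1347 / 1760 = -0.77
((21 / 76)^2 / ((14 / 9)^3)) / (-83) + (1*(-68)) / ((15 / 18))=-10953546789 / 134234240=-81.60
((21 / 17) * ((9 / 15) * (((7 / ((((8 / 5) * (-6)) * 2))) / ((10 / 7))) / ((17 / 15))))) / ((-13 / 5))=15435 / 240448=0.06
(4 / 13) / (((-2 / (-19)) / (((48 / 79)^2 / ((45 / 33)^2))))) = 1177088 / 2028325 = 0.58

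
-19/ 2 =-9.50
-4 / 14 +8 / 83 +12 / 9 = 1994 / 1743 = 1.14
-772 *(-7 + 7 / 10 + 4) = 1775.60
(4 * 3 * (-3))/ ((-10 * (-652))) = -9/ 1630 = -0.01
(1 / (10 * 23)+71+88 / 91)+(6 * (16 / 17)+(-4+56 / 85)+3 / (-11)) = 289647093 / 3913910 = 74.00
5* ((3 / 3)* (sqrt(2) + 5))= 5* sqrt(2) + 25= 32.07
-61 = -61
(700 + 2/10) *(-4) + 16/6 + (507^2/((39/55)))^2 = 131409872226.87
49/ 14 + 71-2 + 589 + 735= 2793/ 2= 1396.50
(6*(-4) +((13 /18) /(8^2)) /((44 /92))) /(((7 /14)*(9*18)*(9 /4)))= -303829 /2309472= -0.13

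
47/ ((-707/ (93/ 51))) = -1457/ 12019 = -0.12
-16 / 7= -2.29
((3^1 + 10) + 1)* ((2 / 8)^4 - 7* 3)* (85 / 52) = -3198125 / 6656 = -480.49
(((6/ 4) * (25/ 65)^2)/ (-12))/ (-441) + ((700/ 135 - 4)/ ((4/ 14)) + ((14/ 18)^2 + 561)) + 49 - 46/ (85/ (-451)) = 391724509373/ 456117480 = 858.82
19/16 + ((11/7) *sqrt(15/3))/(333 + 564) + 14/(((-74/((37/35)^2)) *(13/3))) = 11 *sqrt(5)/6279 + 41449/36400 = 1.14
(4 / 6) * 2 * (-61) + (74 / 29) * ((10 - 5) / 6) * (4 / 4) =-2297 / 29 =-79.21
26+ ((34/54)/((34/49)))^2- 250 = -223.18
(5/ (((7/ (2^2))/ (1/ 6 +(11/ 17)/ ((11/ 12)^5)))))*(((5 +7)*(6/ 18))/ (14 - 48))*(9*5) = -522566700/ 29618743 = -17.64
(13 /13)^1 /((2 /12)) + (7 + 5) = 18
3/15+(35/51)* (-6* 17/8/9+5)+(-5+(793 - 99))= 2116477/3060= 691.66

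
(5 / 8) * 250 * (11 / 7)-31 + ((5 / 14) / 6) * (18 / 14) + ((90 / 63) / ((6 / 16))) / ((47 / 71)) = 1522516 / 6909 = 220.37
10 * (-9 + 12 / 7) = -510 / 7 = -72.86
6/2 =3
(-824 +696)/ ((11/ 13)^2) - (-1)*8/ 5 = -107192/ 605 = -177.18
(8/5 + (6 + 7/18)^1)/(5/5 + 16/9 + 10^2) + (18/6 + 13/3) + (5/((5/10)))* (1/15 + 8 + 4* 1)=1184719/9250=128.08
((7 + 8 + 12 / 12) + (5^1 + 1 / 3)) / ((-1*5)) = -64 / 15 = -4.27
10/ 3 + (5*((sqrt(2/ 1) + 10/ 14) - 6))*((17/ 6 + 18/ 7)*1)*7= -41855/ 42 + 1135*sqrt(2)/ 6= -729.03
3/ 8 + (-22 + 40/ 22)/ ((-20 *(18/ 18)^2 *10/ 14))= 1.79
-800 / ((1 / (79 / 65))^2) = -199712 / 169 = -1181.73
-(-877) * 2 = 1754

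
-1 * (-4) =4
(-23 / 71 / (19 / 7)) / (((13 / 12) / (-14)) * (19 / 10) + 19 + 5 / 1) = -270480 / 54058477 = -0.01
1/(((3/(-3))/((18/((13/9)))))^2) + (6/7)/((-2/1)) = 183201/1183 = 154.86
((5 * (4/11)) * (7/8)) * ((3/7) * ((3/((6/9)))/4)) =0.77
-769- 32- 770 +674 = -897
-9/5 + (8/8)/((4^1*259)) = -9319/5180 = -1.80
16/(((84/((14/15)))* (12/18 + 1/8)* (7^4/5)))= 0.00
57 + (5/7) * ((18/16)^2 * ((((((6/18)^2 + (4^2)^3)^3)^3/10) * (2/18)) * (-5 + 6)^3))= 125755834692173807033685916193740695025537/38569862016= 3260468876969440673709822000000.00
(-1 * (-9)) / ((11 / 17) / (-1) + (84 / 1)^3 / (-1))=-153 / 10075979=-0.00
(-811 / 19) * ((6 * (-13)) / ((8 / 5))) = 158145 / 76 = 2080.86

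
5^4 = 625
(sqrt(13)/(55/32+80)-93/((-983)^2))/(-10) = 93/9662890-16 *sqrt(13)/13075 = -0.00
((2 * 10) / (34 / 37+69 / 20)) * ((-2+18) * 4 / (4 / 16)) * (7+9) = 60620800 / 3233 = 18750.63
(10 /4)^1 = 5 /2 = 2.50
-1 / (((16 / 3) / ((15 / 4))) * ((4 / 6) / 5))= -675 / 128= -5.27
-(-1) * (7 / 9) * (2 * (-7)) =-98 / 9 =-10.89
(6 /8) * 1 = 3 /4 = 0.75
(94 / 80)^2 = 2209 / 1600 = 1.38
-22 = -22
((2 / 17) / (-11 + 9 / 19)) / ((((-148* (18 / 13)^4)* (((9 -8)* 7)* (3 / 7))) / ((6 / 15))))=542659 / 198089712000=0.00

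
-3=-3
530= 530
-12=-12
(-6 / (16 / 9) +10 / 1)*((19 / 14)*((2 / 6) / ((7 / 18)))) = 3021 / 392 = 7.71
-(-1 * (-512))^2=-262144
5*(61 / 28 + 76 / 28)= 685 / 28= 24.46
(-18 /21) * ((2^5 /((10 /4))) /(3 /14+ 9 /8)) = -8.19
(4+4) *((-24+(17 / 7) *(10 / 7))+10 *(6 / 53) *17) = -26704 / 2597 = -10.28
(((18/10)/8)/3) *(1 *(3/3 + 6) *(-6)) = -63/20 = -3.15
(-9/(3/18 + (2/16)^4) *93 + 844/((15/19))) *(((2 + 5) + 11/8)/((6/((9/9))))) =-2033215567/369180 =-5507.38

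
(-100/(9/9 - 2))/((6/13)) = 650/3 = 216.67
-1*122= -122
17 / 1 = 17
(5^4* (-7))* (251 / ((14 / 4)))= -313750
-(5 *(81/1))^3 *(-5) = 332150625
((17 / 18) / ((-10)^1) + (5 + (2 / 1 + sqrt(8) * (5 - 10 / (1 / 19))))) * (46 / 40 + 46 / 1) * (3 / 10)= 1172149 / 12000 - 104673 * sqrt(2) / 20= -7303.82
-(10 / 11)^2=-100 / 121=-0.83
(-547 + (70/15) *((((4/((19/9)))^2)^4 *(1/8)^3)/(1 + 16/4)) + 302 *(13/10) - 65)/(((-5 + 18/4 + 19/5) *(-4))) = 18605255414633/1120915160706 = 16.60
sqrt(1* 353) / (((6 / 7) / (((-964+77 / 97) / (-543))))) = 654017* sqrt(353) / 316026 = 38.88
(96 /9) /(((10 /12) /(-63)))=-4032 /5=-806.40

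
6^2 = 36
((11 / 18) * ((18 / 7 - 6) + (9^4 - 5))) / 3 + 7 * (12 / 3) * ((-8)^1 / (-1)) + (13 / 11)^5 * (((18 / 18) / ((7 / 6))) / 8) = 189819015173 / 121754556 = 1559.03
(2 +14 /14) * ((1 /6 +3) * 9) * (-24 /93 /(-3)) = 228 /31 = 7.35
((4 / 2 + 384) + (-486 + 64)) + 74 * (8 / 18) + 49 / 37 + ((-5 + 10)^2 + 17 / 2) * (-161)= -3593261 / 666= -5395.29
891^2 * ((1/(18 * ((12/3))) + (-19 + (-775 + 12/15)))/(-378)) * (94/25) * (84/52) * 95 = 2499191009271/2600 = 961227311.26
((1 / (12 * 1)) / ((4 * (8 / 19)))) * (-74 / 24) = -703 / 4608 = -0.15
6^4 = 1296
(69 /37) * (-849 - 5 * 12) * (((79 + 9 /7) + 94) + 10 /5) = -77397714 /259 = -298832.87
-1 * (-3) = 3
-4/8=-1/2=-0.50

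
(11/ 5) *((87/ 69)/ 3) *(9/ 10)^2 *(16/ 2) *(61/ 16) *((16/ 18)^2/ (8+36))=0.41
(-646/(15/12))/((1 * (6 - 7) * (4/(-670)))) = -86564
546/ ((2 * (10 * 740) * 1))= 0.04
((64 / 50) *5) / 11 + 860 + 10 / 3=142546 / 165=863.92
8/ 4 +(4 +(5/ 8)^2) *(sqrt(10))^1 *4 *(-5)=2 -1405 *sqrt(10)/ 16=-275.69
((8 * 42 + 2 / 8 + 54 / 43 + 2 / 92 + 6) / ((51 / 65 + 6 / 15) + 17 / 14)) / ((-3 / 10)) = -3091713625 / 6476961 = -477.34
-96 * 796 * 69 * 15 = -79090560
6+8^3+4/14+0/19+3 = 3649/7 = 521.29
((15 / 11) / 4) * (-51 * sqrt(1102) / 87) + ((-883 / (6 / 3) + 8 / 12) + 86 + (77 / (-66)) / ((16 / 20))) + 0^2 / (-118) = -8551 / 24-255 * sqrt(1102) / 1276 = -362.93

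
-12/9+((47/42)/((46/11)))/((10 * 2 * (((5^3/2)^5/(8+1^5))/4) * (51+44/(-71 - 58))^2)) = -4196595596312857117916/3147446697235107421875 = -1.33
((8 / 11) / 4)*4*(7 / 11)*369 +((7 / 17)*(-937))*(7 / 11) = -153755 / 2057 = -74.75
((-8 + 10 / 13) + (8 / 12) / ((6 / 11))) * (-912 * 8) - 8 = 43830.36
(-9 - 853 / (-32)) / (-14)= -565 / 448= -1.26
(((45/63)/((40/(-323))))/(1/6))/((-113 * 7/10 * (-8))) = -4845/88592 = -0.05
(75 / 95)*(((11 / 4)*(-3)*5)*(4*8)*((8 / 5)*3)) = -95040 / 19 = -5002.11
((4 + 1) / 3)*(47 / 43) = 235 / 129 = 1.82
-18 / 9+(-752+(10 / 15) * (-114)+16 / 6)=-2482 / 3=-827.33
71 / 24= 2.96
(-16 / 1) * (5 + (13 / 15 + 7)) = -3088 / 15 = -205.87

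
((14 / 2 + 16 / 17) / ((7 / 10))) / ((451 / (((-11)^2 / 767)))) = 14850 / 3742193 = 0.00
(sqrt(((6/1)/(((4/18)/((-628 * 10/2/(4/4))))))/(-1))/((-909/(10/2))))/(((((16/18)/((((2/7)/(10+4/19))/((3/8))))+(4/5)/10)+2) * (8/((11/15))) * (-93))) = 0.00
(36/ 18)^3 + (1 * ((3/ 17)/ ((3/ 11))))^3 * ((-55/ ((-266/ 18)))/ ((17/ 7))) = 8.42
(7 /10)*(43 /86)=7 /20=0.35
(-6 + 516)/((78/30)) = 2550/13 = 196.15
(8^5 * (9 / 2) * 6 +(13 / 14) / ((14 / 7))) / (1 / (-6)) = -74317863 / 14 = -5308418.79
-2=-2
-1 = -1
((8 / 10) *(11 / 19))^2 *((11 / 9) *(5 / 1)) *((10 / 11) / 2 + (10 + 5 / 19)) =14.05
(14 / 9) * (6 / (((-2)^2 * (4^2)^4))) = 7 / 196608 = 0.00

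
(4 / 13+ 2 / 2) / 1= 17 / 13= 1.31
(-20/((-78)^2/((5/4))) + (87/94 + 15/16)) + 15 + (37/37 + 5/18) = 18.14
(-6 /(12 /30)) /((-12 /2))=5 /2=2.50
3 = 3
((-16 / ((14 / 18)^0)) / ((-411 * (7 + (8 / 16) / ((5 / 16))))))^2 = 6400 / 312334929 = 0.00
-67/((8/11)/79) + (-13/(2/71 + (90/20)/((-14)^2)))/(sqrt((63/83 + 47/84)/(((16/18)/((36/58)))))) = -58223/8 - 1447264 * sqrt(552531)/4059819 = -7542.86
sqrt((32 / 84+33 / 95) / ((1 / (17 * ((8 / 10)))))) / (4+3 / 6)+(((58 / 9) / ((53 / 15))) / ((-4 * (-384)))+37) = 4 * sqrt(9855699) / 17955+4518289 / 122112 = 37.70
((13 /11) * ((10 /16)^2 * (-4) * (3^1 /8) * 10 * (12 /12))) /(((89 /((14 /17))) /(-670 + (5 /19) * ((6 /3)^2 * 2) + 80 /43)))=9284559375 /217557296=42.68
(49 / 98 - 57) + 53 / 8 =-399 / 8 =-49.88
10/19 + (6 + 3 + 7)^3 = 4096.53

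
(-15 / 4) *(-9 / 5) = 27 / 4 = 6.75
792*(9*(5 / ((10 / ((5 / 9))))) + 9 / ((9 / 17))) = 15444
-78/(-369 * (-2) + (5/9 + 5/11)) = -3861/36581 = -0.11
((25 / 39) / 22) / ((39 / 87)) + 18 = 201497 / 11154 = 18.06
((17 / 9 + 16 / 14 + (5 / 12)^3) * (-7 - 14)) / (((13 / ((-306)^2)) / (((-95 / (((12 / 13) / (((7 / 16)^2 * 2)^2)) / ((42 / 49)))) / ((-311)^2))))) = 3182242855995 / 50709659648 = 62.75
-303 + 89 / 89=-302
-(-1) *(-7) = -7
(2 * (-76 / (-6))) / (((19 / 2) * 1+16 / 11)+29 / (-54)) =3762 / 1547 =2.43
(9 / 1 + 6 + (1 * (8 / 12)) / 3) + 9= 218 / 9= 24.22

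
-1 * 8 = -8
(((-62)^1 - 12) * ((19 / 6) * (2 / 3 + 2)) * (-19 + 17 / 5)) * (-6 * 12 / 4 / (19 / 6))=-277056 / 5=-55411.20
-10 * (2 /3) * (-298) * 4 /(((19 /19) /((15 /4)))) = 29800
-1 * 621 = -621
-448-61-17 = -526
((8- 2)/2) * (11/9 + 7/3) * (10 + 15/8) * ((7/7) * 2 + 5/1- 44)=-14060/3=-4686.67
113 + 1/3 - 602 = -1466/3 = -488.67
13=13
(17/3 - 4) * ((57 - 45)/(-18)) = -10/9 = -1.11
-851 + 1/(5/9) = -4246/5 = -849.20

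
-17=-17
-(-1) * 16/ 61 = 16/ 61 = 0.26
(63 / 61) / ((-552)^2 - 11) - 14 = -14.00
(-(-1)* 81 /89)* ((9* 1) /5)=729 /445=1.64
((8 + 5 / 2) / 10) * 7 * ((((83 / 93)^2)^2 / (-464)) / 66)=-2325457729 / 15272229836160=-0.00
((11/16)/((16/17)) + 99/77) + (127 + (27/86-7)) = 122.33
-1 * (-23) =23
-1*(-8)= 8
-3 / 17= -0.18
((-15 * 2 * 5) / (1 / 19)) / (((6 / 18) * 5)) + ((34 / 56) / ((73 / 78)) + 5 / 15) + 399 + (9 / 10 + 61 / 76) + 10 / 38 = -761992699 / 582540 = -1308.05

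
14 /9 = 1.56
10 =10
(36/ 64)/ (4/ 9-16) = -81/ 2240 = -0.04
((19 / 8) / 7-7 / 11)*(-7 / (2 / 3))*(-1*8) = -24.95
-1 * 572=-572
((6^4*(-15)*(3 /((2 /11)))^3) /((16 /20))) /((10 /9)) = -392971095 /4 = -98242773.75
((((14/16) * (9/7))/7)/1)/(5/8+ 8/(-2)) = -1/21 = -0.05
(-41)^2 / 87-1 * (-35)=4726 / 87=54.32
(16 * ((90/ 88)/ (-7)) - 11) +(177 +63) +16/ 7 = 17629/ 77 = 228.95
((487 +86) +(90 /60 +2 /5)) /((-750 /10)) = -5749 /750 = -7.67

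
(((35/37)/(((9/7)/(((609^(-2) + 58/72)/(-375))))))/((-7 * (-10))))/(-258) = 26557/303465430800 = 0.00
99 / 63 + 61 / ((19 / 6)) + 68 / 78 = 112591 / 5187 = 21.71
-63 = -63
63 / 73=0.86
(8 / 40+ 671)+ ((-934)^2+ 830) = 4369286 / 5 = 873857.20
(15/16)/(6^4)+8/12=4613/6912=0.67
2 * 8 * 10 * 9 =1440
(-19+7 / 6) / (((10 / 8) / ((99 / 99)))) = -214 / 15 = -14.27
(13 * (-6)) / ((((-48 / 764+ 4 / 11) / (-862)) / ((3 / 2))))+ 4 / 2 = 105947759 / 316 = 335277.72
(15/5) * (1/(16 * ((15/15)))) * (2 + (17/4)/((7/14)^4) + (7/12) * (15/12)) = 3395/256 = 13.26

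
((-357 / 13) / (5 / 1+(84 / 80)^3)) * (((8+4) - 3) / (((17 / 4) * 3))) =-2016000 / 640393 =-3.15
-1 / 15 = -0.07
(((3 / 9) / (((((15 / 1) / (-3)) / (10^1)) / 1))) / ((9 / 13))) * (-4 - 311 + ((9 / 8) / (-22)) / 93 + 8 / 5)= 111144371 / 368280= 301.79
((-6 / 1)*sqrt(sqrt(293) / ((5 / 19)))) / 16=-3.02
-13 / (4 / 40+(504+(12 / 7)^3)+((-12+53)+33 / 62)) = -691145 / 29276379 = -0.02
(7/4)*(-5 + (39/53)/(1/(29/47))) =-19817/2491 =-7.96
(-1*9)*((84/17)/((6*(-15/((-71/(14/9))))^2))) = -408321/5950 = -68.63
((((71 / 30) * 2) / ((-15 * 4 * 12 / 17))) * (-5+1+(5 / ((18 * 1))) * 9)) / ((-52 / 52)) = -1207 / 7200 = -0.17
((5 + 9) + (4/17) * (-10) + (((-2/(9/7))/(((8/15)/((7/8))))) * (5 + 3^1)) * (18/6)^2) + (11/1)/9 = -170.88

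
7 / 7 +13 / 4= 17 / 4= 4.25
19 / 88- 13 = -1125 / 88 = -12.78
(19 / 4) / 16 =0.30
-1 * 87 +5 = -82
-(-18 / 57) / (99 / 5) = 10 / 627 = 0.02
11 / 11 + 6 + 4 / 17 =123 / 17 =7.24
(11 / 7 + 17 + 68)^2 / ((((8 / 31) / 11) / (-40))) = -626137380 / 49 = -12778313.88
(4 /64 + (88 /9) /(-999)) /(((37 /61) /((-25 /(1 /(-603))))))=774793025 /591408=1310.08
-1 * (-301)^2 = -90601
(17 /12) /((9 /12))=1.89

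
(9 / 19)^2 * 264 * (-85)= -1817640 / 361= -5035.01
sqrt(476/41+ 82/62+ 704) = sqrt(1158161891)/1271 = 26.78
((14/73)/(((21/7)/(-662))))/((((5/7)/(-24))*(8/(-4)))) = -259504/365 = -710.97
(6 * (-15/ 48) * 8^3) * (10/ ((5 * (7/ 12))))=-23040/ 7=-3291.43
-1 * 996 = -996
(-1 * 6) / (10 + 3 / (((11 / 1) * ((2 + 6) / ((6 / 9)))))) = -88 / 147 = -0.60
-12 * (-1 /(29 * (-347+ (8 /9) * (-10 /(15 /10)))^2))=8748 /2633253389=0.00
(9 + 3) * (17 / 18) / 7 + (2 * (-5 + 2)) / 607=20512 / 12747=1.61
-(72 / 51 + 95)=-96.41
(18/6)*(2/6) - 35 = -34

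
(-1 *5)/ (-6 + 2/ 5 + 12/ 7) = 175/ 136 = 1.29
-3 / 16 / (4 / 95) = -285 / 64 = -4.45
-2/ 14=-1/ 7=-0.14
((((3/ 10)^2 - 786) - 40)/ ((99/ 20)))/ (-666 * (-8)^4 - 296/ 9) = 0.00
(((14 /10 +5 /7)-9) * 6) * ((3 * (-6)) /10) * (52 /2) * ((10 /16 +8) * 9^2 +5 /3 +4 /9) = 474207747 /350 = 1354879.28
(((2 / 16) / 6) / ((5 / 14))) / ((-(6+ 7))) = -0.00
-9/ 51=-3/ 17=-0.18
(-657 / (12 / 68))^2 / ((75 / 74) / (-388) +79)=397969251048 / 2268173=175458.07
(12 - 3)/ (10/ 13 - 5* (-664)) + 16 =230279/ 14390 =16.00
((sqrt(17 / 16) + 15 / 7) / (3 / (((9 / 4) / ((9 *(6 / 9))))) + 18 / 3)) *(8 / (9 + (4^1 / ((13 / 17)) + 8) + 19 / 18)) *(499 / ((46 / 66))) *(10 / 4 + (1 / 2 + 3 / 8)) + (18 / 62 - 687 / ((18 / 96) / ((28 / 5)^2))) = -546251108296388 / 4759292825 + 52019253 *sqrt(17) / 3509156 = -114714.57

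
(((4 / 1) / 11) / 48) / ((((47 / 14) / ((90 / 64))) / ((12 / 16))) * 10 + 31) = 63 / 522500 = 0.00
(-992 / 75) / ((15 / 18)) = -1984 / 125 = -15.87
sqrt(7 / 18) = sqrt(14) / 6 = 0.62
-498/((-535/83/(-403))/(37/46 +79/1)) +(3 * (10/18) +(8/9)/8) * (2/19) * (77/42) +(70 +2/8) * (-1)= -62741723562437/25249860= -2484834.51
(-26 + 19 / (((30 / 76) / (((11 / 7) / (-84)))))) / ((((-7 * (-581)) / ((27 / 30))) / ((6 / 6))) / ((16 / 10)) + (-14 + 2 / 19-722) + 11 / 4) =-0.01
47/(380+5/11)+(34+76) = 460867/4185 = 110.12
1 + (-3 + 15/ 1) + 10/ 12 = 83/ 6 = 13.83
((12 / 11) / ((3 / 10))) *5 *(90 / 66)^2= 45000 / 1331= 33.81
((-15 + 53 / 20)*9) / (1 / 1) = -2223 / 20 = -111.15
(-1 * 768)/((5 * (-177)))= 256/295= 0.87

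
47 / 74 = 0.64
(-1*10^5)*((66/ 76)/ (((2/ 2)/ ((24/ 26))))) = -19800000/ 247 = -80161.94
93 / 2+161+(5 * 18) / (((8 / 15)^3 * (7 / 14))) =178435 / 128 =1394.02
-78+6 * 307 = 1764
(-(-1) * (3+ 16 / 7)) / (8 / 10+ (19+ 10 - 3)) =185 / 938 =0.20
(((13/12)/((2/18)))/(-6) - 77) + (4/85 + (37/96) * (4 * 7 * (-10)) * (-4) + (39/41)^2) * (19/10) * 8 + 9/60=111404465971/17146200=6497.33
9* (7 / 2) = 63 / 2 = 31.50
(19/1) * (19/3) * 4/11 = 1444/33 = 43.76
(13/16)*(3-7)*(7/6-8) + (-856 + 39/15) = -99743/120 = -831.19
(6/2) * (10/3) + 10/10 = 11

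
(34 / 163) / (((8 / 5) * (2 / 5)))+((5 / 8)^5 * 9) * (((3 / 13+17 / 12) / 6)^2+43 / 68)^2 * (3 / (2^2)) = 113803199323833427775 / 175523392470103621632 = 0.65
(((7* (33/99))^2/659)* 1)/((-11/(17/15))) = -833/978615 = -0.00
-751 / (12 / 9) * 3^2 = -20277 / 4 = -5069.25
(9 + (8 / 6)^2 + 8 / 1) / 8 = 169 / 72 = 2.35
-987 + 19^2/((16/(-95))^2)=3005353/256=11739.66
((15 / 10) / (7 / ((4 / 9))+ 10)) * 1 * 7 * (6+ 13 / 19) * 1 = 5334 / 1957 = 2.73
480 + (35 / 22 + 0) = 10595 / 22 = 481.59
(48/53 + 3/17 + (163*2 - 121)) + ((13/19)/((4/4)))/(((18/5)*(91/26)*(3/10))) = 667362530/3235491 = 206.26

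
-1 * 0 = 0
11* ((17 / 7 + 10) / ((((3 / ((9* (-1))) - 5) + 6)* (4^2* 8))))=2871 / 1792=1.60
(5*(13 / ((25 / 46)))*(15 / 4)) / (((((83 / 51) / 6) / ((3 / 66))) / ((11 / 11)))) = 137241 / 1826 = 75.16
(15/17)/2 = 15/34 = 0.44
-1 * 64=-64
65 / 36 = 1.81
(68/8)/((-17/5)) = -5/2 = -2.50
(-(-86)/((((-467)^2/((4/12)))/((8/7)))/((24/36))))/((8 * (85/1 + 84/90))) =860/5903451141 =0.00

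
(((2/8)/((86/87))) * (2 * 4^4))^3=172622610432/79507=2171162.42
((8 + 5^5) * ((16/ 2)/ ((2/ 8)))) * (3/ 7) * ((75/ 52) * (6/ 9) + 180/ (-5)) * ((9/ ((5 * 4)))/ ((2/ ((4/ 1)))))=-47423016/ 35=-1354943.31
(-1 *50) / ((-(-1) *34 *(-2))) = 25 / 34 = 0.74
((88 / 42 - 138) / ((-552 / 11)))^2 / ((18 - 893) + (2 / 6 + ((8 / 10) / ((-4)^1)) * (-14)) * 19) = -111998095 / 12452033664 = -0.01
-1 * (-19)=19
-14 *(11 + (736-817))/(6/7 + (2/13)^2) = 579670/521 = 1112.61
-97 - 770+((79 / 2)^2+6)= 2797 / 4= 699.25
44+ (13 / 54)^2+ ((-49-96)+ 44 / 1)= -166043 / 2916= -56.94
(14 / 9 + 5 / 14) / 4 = 241 / 504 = 0.48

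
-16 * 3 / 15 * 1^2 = -16 / 5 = -3.20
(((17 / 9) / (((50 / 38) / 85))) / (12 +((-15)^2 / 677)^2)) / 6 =1.68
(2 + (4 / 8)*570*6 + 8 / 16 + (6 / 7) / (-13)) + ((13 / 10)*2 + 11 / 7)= 1562111 / 910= 1716.61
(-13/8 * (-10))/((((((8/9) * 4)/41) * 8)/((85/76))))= 2038725/77824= 26.20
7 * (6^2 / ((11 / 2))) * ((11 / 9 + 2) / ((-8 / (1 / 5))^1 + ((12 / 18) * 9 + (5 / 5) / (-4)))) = -4.31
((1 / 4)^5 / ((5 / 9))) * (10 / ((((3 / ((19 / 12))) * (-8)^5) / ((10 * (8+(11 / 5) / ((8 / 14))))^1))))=-4503 / 134217728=-0.00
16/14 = 8/7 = 1.14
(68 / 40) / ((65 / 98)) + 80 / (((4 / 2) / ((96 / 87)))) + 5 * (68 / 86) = 20529001 / 405275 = 50.65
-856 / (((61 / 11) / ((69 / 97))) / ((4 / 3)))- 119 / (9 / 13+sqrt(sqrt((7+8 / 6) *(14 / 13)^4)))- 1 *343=-2704112189738 / 5566222489- 21224840 *3^(1 / 4) *sqrt(5) / 940717- 1754298 *3^(3 / 4) *sqrt(5) / 940717+13644540 *sqrt(3) / 940717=-536.59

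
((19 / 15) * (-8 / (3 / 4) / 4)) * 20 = -608 / 9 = -67.56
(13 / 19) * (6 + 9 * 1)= 195 / 19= 10.26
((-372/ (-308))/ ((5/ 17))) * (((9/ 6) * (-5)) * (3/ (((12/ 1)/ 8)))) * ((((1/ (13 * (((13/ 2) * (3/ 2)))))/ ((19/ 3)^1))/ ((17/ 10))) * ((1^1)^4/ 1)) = -11160/ 247247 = -0.05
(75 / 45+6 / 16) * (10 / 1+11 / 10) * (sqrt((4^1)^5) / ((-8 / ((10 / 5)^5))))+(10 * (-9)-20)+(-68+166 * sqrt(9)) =-12904 / 5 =-2580.80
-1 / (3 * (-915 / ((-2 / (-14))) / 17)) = 0.00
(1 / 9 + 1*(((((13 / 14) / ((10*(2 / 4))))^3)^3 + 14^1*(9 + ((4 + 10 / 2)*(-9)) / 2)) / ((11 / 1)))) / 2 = -159719576410559505643 / 7990014186000000000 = -19.99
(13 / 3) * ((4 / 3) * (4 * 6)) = 416 / 3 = 138.67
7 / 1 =7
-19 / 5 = -3.80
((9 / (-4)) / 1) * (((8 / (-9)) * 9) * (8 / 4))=36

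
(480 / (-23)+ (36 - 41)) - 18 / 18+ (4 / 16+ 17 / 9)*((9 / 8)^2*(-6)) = -126921 / 2944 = -43.11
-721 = -721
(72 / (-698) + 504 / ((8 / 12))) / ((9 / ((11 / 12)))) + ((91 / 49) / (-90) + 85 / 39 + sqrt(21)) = sqrt(21) + 226230509 / 2858310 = 83.73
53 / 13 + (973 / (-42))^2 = 253081 / 468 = 540.77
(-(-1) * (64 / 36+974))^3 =677298787768 / 729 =929079269.91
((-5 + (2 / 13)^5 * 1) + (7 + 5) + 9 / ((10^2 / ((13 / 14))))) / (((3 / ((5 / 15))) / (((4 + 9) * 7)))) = 409128609 / 5712200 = 71.62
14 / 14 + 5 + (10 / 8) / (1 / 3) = 9.75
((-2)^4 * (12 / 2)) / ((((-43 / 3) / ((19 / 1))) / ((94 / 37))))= -514368 / 1591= -323.30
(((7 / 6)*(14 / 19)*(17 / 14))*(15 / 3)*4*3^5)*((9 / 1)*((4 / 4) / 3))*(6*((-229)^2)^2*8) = 38171251725636960 / 19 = 2009013248717734.74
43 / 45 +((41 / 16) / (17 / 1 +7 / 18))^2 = 275737933 / 282150720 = 0.98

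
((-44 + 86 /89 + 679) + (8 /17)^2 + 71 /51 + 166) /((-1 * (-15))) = 62006636 /1157445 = 53.57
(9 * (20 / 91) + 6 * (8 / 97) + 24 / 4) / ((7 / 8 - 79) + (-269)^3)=-598320 / 1374553654019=-0.00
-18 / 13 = -1.38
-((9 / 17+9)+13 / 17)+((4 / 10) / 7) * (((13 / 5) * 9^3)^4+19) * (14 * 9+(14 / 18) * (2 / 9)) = 80083914075064209073 / 860625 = 93053204444519.05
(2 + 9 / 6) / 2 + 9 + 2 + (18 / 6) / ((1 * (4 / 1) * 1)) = 27 / 2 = 13.50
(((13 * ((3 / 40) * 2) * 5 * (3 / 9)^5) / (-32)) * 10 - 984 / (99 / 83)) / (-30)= 47043787 / 1710720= 27.50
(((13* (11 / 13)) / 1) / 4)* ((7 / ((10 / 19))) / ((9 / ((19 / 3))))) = 27797 / 1080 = 25.74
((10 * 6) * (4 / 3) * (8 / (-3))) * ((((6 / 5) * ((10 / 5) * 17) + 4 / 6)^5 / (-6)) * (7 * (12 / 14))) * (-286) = -3408222398257504256 / 455625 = -7480323507835.40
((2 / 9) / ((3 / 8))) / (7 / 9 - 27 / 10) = -160 / 519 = -0.31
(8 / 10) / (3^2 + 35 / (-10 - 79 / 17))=0.12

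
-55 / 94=-0.59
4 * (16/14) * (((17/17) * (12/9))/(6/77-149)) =-1408/34401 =-0.04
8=8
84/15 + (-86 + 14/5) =-388/5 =-77.60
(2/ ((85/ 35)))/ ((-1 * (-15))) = 14/ 255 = 0.05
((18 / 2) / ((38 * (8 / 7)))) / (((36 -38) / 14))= -441 / 304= -1.45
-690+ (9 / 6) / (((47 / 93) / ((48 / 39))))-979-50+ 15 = -1038912 / 611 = -1700.35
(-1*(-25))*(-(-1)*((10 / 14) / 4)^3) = 3125 / 21952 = 0.14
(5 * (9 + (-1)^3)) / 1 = 40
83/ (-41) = -83/ 41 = -2.02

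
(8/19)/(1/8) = 64/19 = 3.37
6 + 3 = 9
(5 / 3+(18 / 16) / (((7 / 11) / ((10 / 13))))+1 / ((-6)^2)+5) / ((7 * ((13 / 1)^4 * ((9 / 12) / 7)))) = 26386 / 70174377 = 0.00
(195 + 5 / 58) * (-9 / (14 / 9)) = -916515 / 812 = -1128.71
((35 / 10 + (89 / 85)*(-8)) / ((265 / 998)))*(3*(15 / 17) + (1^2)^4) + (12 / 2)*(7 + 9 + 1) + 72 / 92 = 315339854 / 8807275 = 35.80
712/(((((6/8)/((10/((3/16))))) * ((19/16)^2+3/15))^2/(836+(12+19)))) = 1204031851.57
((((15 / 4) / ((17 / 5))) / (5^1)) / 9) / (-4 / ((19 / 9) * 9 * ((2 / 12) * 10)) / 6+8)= 475 / 154632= 0.00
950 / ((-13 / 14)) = -13300 / 13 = -1023.08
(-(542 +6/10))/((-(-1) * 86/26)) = -35269/215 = -164.04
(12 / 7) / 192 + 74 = 8289 / 112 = 74.01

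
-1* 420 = -420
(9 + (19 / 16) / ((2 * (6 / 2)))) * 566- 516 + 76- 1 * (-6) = 229057 / 48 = 4772.02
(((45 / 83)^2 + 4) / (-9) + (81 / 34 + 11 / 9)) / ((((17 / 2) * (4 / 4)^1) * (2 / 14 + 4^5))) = 46149691 / 128456213841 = 0.00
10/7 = 1.43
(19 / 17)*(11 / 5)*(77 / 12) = 16093 / 1020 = 15.78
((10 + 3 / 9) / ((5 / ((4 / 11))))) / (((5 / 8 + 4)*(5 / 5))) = 0.16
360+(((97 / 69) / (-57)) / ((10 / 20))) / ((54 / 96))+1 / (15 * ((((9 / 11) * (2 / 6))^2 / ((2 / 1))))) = 64016342 / 176985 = 361.70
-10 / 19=-0.53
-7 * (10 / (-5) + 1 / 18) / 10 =49 / 36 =1.36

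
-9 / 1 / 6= -1.50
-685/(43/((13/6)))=-8905/258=-34.52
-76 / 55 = -1.38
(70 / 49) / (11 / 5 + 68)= 50 / 2457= 0.02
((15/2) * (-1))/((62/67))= -1005/124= -8.10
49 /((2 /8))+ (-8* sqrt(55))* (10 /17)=196- 80* sqrt(55) /17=161.10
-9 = -9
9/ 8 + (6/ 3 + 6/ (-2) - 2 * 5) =-79/ 8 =-9.88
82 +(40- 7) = 115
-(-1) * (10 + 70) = 80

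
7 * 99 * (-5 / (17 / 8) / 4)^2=69300 / 289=239.79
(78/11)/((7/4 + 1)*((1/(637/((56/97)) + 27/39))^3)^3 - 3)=-270616709339089095621997669429310343562996311714/114491684720383848147768244715499193797056224423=-2.36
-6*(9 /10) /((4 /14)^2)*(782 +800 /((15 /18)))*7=-8066331 /10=-806633.10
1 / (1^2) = 1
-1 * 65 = -65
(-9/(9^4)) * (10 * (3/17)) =-10/4131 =-0.00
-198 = -198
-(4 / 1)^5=-1024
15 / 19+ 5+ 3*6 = 452 / 19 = 23.79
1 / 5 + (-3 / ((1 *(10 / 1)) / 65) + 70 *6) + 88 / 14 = 28489 / 70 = 406.99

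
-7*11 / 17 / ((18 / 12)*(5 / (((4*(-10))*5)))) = 6160 / 51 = 120.78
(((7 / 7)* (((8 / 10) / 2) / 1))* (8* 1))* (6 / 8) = 12 / 5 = 2.40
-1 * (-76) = 76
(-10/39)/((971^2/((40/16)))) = -25/36770799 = -0.00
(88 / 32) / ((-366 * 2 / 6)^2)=11 / 59536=0.00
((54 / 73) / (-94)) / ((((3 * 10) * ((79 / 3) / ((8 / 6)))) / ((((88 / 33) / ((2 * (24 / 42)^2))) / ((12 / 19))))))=-931 / 10841960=-0.00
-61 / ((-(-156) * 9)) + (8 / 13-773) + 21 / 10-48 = -5744663 / 7020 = -818.33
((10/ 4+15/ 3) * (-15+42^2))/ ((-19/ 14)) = -183645/ 19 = -9665.53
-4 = -4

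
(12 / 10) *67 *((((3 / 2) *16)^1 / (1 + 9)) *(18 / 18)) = 4824 / 25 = 192.96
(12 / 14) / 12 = 1 / 14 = 0.07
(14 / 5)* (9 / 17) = 126 / 85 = 1.48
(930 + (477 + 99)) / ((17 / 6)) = 9036 / 17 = 531.53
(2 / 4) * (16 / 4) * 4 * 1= 8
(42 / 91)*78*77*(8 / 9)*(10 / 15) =4928 / 3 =1642.67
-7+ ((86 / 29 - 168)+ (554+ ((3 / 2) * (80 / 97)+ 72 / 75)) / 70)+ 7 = -386654469 / 2461375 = -157.09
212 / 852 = 53 / 213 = 0.25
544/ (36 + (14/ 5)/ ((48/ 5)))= 13056/ 871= 14.99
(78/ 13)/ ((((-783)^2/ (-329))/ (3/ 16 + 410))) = -2159227/ 1634904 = -1.32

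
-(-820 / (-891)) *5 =-4100 / 891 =-4.60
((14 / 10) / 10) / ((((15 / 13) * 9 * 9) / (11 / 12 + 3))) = 4277 / 729000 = 0.01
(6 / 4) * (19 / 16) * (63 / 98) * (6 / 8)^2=4617 / 7168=0.64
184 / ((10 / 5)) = 92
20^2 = 400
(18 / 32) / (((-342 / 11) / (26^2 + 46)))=-209 / 16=-13.06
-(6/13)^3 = -216/2197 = -0.10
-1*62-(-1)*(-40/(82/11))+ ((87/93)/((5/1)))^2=-66322569/985025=-67.33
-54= -54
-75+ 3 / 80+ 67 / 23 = -132571 / 1840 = -72.05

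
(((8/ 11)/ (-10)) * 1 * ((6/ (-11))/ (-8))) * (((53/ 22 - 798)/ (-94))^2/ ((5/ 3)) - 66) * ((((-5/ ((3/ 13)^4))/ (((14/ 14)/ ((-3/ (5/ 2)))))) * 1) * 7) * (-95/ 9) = -623252227673803/ 34929326520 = -17843.24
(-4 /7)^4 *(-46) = -4.90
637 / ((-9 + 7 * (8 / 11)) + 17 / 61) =-175.46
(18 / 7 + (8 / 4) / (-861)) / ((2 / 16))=2528 / 123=20.55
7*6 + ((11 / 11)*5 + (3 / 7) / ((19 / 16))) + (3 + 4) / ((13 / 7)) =88404 / 1729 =51.13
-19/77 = -0.25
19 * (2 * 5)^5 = 1900000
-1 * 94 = -94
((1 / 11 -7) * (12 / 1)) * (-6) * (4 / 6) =3648 / 11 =331.64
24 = 24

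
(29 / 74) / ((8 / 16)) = 29 / 37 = 0.78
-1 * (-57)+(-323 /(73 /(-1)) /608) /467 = 62182001 /1090912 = 57.00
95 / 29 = 3.28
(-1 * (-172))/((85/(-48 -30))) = -13416/85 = -157.84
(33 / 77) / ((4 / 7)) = 3 / 4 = 0.75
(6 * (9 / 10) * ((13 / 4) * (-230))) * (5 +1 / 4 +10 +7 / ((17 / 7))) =-9954009 / 136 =-73191.24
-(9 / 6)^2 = -9 / 4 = -2.25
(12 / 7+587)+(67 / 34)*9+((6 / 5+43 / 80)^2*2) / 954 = 220315243199 / 363283200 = 606.46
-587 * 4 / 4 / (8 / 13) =-7631 / 8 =-953.88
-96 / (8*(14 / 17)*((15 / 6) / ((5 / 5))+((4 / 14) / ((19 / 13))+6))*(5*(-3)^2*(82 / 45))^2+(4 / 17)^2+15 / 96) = -16868352 / 67685004607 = -0.00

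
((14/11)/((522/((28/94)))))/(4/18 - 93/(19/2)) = -931/12264274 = -0.00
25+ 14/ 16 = 25.88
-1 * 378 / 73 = -378 / 73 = -5.18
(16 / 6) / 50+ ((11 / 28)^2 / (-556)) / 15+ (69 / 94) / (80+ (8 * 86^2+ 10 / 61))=0.05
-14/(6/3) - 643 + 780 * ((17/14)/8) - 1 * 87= -17321/28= -618.61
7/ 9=0.78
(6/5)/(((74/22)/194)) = 12804/185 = 69.21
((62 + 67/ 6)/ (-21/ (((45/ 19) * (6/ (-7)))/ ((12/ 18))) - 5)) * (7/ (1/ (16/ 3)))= 46095/ 32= 1440.47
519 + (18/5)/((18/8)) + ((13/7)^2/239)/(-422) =12864134481/24710210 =520.60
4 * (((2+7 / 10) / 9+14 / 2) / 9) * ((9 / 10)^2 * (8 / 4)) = 657 / 125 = 5.26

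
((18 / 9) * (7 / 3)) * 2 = 28 / 3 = 9.33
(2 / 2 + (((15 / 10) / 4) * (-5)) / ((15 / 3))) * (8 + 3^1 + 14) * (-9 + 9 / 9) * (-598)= 74750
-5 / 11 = -0.45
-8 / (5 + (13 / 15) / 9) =-135 / 86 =-1.57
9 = 9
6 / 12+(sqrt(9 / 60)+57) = sqrt(15) / 10+115 / 2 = 57.89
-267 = -267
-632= -632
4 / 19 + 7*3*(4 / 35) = 248 / 95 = 2.61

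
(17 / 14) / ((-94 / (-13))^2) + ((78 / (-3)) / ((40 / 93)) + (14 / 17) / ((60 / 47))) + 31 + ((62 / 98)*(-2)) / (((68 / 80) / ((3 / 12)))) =-6437504137 / 220811640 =-29.15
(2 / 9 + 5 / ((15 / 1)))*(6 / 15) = 2 / 9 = 0.22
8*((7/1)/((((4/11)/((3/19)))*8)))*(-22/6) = -847/76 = -11.14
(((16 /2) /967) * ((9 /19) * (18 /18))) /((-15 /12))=-288 /91865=-0.00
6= 6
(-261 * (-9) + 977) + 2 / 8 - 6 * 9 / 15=66453 / 20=3322.65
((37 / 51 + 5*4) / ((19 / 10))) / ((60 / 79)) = 83503 / 5814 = 14.36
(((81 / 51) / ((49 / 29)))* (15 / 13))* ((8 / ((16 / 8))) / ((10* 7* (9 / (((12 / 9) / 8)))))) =87 / 75803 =0.00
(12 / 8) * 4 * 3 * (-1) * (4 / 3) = -24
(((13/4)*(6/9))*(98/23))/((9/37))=23569/621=37.95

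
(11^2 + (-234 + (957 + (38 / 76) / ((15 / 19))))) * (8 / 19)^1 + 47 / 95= 101497 / 285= 356.13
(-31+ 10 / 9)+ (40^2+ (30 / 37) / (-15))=522829 / 333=1570.06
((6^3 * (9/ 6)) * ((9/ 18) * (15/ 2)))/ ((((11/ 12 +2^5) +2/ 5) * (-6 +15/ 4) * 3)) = -10800/ 1999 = -5.40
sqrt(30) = 5.48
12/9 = 4/3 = 1.33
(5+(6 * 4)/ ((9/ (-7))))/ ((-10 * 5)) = 0.27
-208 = -208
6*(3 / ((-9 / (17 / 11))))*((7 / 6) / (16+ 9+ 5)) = -119 / 990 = -0.12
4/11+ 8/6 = 56/33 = 1.70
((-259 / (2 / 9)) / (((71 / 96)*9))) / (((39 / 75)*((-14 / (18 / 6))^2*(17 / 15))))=-1498500 / 109837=-13.64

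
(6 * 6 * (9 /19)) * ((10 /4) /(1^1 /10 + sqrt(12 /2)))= -8100 /11381 + 81000 * sqrt(6) /11381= 16.72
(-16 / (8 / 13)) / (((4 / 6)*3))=-13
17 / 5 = 3.40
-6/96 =-1/16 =-0.06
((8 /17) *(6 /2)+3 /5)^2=4.05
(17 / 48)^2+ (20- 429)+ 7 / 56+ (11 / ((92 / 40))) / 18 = -2405153 / 5888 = -408.48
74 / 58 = 37 / 29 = 1.28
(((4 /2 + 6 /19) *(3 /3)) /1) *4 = 176 /19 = 9.26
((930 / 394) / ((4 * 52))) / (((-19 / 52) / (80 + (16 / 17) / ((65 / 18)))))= -2061996 / 827203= -2.49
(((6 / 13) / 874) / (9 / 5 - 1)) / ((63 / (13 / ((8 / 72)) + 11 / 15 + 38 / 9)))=196 / 153387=0.00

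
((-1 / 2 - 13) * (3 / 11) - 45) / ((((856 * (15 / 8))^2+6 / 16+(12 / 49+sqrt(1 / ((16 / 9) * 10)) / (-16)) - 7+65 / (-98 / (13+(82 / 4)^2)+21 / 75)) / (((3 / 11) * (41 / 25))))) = -370243792440778773855744 / 43822909373139798994670498195 - 3367025785865952 * sqrt(10) / 219114546865698994973352490975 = -0.00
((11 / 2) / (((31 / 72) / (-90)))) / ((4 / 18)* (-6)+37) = -106920 / 3317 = -32.23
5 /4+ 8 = 37 /4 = 9.25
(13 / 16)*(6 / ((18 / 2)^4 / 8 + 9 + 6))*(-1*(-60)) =780 / 2227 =0.35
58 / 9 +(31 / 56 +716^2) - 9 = 258377615 / 504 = 512654.00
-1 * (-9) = 9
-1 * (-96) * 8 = 768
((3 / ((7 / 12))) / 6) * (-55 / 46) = -165 / 161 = -1.02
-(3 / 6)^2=-1 / 4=-0.25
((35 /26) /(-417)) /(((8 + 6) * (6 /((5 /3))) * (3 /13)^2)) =-325 /270216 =-0.00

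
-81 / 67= -1.21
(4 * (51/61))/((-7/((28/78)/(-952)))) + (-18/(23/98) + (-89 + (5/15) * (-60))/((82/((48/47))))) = -19203062875/246025871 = -78.05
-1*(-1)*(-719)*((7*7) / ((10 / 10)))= -35231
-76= -76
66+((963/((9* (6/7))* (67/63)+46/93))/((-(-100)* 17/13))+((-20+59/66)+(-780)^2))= 1353068519149739/2223804000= 608447.74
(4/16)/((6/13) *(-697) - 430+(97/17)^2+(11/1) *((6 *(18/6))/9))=-3757/10476548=-0.00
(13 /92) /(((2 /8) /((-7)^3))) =-193.87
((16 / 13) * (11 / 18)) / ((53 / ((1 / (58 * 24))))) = 11 / 1078974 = 0.00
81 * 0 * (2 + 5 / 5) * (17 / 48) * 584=0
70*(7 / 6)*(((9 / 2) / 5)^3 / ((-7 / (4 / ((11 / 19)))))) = -32319 / 550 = -58.76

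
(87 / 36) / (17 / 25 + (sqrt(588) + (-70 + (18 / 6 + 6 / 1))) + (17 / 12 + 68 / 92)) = -6692227775 / 133073496889- 1610805000 *sqrt(3) / 133073496889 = -0.07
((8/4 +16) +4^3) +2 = 84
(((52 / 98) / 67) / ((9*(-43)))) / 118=-0.00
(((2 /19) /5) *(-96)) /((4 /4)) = -192 /95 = -2.02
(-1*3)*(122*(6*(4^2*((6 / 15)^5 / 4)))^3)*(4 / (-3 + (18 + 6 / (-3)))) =-663169794048 / 396728515625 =-1.67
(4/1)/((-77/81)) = -324/77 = -4.21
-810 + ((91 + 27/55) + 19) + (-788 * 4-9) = -212328/55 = -3860.51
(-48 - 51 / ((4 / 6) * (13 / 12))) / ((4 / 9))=-6939 / 26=-266.88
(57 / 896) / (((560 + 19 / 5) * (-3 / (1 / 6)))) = -95 / 15154944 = -0.00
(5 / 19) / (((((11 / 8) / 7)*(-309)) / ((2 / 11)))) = -560 / 710391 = -0.00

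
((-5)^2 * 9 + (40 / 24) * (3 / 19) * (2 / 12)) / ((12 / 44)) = 282205 / 342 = 825.16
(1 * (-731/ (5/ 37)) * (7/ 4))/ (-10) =189329/ 200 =946.64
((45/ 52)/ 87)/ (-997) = -0.00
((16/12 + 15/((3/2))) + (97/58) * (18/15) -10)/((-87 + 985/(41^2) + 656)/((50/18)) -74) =12212465/479145192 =0.03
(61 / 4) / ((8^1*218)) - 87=-606851 / 6976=-86.99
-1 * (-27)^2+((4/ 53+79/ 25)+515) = -210.76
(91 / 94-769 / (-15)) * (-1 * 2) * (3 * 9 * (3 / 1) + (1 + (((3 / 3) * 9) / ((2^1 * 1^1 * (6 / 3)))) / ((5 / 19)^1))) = -133381961 / 14100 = -9459.71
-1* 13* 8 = -104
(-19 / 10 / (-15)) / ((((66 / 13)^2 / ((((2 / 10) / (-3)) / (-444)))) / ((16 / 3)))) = 3211 / 815933250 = 0.00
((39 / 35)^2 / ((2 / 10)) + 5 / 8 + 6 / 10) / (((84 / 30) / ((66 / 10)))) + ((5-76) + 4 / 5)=-1445511 / 27440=-52.68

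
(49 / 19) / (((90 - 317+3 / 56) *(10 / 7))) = -9604 / 1207355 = -0.01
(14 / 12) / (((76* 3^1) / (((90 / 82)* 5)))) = 175 / 6232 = 0.03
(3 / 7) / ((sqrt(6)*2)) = sqrt(6) / 28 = 0.09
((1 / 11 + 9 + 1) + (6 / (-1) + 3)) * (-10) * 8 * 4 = -24960 / 11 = -2269.09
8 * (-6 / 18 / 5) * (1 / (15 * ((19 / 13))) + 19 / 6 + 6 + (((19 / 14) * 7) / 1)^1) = -42664 / 4275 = -9.98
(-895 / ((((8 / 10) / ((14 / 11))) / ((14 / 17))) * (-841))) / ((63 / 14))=438550 / 1415403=0.31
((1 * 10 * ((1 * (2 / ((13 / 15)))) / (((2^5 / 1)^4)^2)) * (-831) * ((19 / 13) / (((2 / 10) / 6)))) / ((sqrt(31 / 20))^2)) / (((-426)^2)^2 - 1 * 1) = -3552525 / 237135532865234912935936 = -0.00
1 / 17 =0.06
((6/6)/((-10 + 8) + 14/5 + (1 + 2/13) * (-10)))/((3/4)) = -130/1047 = -0.12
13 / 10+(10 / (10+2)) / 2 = 103 / 60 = 1.72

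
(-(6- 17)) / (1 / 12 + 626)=12 / 683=0.02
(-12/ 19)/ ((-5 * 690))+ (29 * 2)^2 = 36751702/ 10925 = 3364.00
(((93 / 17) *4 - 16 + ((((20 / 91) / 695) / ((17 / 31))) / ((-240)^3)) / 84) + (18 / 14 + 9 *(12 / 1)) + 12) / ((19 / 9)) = 7938458970623969 / 131785984512000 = 60.24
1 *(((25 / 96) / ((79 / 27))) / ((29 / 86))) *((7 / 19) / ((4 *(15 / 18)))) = 40635 / 1392928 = 0.03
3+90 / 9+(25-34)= 4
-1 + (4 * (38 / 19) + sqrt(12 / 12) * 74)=81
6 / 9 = 2 / 3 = 0.67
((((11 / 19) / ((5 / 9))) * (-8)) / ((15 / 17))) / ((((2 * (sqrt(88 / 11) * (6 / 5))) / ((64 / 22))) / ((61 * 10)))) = -33184 * sqrt(2) / 19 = -2469.96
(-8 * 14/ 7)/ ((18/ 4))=-32/ 9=-3.56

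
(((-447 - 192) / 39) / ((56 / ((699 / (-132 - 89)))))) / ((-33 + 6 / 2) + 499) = 148887 / 75456472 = 0.00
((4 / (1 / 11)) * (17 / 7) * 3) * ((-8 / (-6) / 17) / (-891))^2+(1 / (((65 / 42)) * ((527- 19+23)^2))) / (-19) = 261778586 / 110764838829645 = 0.00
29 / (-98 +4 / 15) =-435 / 1466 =-0.30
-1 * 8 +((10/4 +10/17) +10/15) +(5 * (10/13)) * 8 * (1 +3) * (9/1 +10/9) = 379501/306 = 1240.20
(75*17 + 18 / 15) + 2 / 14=44672 / 35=1276.34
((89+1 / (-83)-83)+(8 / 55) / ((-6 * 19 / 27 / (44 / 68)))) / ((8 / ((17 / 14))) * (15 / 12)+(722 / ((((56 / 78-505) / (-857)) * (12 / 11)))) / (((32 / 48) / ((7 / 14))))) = 125816407112 / 17964501955385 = 0.01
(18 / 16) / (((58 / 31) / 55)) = 15345 / 464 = 33.07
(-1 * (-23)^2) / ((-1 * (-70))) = -529 / 70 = -7.56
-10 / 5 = -2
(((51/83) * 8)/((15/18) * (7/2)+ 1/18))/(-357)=-288/62167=-0.00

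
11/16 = 0.69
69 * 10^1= 690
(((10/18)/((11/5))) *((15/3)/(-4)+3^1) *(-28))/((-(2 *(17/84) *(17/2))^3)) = 80673600/265513259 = 0.30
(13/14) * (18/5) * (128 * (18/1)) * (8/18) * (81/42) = 1617408/245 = 6601.67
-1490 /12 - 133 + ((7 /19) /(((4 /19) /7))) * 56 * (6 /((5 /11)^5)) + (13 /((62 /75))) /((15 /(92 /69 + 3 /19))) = 1169908004197 /5521875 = 211867.89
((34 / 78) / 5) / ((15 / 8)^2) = 1088 / 43875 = 0.02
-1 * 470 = -470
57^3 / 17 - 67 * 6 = 178359 / 17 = 10491.71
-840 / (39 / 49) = -13720 / 13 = -1055.38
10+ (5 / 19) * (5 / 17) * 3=3305 / 323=10.23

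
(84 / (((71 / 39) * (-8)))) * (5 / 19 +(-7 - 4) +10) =5733 / 1349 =4.25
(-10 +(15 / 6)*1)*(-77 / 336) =55 / 32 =1.72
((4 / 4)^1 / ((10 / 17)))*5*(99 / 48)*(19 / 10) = 33.31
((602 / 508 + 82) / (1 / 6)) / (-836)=-63387 / 106172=-0.60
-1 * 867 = -867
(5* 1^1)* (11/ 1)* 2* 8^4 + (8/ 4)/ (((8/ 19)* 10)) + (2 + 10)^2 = 18028179/ 40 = 450704.48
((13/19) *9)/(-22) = -117/418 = -0.28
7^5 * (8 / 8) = 16807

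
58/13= 4.46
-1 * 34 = -34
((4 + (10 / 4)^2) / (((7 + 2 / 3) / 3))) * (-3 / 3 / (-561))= 123 / 17204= 0.01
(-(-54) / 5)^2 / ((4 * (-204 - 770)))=-729 / 24350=-0.03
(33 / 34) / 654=11 / 7412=0.00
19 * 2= 38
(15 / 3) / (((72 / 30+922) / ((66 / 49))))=825 / 113239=0.01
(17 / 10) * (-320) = -544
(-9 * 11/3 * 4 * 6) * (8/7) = -6336/7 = -905.14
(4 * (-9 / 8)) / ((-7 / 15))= 135 / 14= 9.64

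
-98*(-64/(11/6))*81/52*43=32768064/143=229147.30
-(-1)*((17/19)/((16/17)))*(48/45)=289/285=1.01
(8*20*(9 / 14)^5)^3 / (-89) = -25736391511831125 / 422532974384927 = -60.91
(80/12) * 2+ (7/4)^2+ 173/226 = 93083/5424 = 17.16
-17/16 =-1.06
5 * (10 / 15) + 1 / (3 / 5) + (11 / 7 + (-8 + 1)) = -3 / 7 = -0.43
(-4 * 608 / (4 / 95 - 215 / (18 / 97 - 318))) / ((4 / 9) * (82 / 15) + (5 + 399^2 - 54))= -120192206400 / 5652220261547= -0.02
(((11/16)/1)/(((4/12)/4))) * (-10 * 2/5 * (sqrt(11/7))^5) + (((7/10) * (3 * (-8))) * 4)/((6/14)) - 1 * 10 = -834/5 - 3993 * sqrt(77)/343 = -268.95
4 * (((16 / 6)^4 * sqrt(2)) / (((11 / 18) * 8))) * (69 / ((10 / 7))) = 329728 * sqrt(2) / 165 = 2826.10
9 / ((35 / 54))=486 / 35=13.89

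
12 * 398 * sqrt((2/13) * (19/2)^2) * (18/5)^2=14700528 * sqrt(26)/325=230640.86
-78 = -78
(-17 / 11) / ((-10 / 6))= 0.93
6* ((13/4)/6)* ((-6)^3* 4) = -2808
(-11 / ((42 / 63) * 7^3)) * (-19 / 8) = 0.11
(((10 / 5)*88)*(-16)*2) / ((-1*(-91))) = -5632 / 91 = -61.89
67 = 67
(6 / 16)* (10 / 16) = 15 / 64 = 0.23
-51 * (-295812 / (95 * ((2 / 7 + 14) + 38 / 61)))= 1073649654 / 100795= 10651.81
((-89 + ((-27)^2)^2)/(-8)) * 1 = -66419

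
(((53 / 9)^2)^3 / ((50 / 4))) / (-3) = -44328722258 / 39858075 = -1112.16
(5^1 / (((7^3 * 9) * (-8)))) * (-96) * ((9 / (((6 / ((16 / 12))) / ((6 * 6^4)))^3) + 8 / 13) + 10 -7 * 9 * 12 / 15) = 574946953016 / 637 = 902585483.54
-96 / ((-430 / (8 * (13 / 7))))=4992 / 1505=3.32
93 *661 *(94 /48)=963077 /8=120384.62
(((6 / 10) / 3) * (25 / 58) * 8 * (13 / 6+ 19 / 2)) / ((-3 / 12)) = -2800 / 87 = -32.18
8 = 8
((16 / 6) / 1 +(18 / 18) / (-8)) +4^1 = 157 / 24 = 6.54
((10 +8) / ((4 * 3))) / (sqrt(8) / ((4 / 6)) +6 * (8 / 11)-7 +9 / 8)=17556 / 121703 +34848 * sqrt(2) / 121703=0.55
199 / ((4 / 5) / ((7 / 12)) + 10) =35 / 2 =17.50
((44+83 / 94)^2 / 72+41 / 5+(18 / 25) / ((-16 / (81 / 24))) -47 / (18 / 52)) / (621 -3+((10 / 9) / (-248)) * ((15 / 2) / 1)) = -2007427847 / 12436228200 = -0.16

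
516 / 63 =172 / 21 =8.19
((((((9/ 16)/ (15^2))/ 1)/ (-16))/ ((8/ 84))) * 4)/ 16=-21/ 51200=-0.00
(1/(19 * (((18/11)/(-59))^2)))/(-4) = -421201/24624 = -17.11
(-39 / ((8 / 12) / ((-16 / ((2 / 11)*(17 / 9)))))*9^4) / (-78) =-229249.06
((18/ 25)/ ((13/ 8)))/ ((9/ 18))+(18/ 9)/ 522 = 75493/ 84825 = 0.89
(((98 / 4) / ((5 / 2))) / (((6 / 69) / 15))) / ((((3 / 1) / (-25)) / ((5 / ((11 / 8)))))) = -563500 / 11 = -51227.27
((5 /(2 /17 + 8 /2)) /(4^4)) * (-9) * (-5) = 765 /3584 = 0.21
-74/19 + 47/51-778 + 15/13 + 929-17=1665080/12597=132.18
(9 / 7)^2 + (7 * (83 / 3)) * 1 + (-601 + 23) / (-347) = 10048030 / 51009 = 196.99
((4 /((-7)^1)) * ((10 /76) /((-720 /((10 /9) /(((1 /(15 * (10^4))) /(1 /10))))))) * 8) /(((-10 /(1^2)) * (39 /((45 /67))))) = -25000 /1042587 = -0.02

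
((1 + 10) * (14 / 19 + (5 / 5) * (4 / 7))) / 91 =1914 / 12103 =0.16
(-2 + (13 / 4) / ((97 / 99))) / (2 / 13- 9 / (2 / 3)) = -6643 / 67318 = -0.10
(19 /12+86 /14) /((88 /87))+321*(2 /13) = 166051 /2912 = 57.02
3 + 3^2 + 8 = 20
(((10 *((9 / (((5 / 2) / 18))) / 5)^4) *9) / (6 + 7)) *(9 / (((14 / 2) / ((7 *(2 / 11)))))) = 3570467226624 / 11171875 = 319594.27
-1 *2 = -2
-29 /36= -0.81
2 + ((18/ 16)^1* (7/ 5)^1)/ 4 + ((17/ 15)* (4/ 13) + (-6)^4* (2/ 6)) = 434.74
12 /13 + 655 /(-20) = -1655 /52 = -31.83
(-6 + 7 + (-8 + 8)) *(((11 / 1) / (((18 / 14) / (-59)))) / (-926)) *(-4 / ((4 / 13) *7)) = -1.01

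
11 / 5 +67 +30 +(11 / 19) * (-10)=8874 / 95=93.41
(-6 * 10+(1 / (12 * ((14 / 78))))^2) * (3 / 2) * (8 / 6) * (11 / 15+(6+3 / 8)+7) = -79352603 / 47040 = -1686.92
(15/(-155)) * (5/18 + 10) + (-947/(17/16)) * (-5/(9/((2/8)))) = 1164845/9486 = 122.80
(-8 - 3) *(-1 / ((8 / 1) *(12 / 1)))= 11 / 96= 0.11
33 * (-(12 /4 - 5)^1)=66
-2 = -2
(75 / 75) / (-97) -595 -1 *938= -1533.01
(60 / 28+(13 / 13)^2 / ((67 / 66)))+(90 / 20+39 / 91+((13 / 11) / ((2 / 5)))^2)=3810319 / 226996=16.79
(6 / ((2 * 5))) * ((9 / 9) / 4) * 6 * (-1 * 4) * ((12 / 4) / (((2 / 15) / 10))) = -810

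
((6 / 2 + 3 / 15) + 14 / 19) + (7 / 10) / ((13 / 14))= 5793 / 1235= 4.69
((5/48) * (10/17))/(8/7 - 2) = -175/2448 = -0.07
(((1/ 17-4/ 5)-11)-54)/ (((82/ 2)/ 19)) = -106172/ 3485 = -30.47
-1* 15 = -15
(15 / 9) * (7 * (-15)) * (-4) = 700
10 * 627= 6270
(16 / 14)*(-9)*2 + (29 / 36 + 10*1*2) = 59 / 252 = 0.23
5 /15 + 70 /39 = 83 /39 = 2.13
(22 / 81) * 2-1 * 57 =-4573 / 81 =-56.46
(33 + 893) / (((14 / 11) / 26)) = 132418 / 7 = 18916.86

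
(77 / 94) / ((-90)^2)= 77 / 761400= 0.00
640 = 640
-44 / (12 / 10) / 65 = -22 / 39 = -0.56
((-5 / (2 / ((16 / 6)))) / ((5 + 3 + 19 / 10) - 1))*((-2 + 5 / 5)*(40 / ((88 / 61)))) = 61000 / 2937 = 20.77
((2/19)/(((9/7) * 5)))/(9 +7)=7/6840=0.00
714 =714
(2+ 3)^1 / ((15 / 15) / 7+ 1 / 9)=315 / 16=19.69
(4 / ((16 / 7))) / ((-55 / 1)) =-7 / 220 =-0.03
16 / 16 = 1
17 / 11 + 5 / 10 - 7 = -109 / 22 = -4.95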